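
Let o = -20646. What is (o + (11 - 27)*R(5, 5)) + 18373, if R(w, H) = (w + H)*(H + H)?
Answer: -3873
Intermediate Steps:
R(w, H) = 2*H*(H + w) (R(w, H) = (H + w)*(2*H) = 2*H*(H + w))
(o + (11 - 27)*R(5, 5)) + 18373 = (-20646 + (11 - 27)*(2*5*(5 + 5))) + 18373 = (-20646 - 32*5*10) + 18373 = (-20646 - 16*100) + 18373 = (-20646 - 1600) + 18373 = -22246 + 18373 = -3873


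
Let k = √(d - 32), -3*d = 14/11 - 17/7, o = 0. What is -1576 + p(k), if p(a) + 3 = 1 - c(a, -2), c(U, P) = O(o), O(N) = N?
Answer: -1578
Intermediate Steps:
d = 89/231 (d = -(14/11 - 17/7)/3 = -⅓*(-89/77) = 89/231 ≈ 0.38528)
k = I*√1686993/231 (k = √(89/231 - 32) = √(-7303/231) = I*√1686993/231 ≈ 5.6227*I)
c(U, P) = 0
p(a) = -2 (p(a) = -3 + (1 - 1*0) = -3 + (1 + 0) = -3 + 1 = -2)
-1576 + p(k) = -1576 - 2 = -1578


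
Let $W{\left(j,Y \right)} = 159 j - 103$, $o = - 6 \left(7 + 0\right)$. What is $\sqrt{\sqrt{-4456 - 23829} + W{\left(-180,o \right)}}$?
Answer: $\sqrt{-28723 + i \sqrt{28285}} \approx 0.4962 + 169.48 i$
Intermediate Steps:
$o = -42$ ($o = \left(-6\right) 7 = -42$)
$W{\left(j,Y \right)} = -103 + 159 j$
$\sqrt{\sqrt{-4456 - 23829} + W{\left(-180,o \right)}} = \sqrt{\sqrt{-4456 - 23829} + \left(-103 + 159 \left(-180\right)\right)} = \sqrt{\sqrt{-28285} - 28723} = \sqrt{i \sqrt{28285} - 28723} = \sqrt{-28723 + i \sqrt{28285}}$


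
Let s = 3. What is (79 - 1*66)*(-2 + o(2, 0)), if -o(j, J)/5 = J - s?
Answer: 169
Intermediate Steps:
o(j, J) = 15 - 5*J (o(j, J) = -5*(J - 1*3) = -5*(J - 3) = -5*(-3 + J) = 15 - 5*J)
(79 - 1*66)*(-2 + o(2, 0)) = (79 - 1*66)*(-2 + (15 - 5*0)) = (79 - 66)*(-2 + (15 + 0)) = 13*(-2 + 15) = 13*13 = 169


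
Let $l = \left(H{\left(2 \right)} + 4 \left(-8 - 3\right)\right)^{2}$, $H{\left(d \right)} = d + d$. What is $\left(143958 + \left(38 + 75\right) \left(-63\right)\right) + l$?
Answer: $138439$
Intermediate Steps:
$H{\left(d \right)} = 2 d$
$l = 1600$ ($l = \left(2 \cdot 2 + 4 \left(-8 - 3\right)\right)^{2} = \left(4 + 4 \left(-11\right)\right)^{2} = \left(4 - 44\right)^{2} = \left(-40\right)^{2} = 1600$)
$\left(143958 + \left(38 + 75\right) \left(-63\right)\right) + l = \left(143958 + \left(38 + 75\right) \left(-63\right)\right) + 1600 = \left(143958 + 113 \left(-63\right)\right) + 1600 = \left(143958 - 7119\right) + 1600 = 136839 + 1600 = 138439$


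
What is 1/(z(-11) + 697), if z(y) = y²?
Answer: 1/818 ≈ 0.0012225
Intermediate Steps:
1/(z(-11) + 697) = 1/((-11)² + 697) = 1/(121 + 697) = 1/818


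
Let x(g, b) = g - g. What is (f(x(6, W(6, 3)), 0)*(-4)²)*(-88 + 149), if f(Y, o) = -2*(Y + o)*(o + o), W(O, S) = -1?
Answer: 0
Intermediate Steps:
x(g, b) = 0
f(Y, o) = -4*o*(Y + o) (f(Y, o) = -2*(Y + o)*2*o = -4*o*(Y + o))
(f(x(6, W(6, 3)), 0)*(-4)²)*(-88 + 149) = (-4*0*(0 + 0)*(-4)²)*(-88 + 149) = (-4*0*0*16)*61 = (0*16)*61 = 0*61 = 0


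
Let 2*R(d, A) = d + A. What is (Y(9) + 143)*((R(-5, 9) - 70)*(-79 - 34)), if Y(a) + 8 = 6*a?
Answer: 1452276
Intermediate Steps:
R(d, A) = A/2 + d/2 (R(d, A) = (d + A)/2 = (A + d)/2 = A/2 + d/2)
Y(a) = -8 + 6*a
(Y(9) + 143)*((R(-5, 9) - 70)*(-79 - 34)) = ((-8 + 6*9) + 143)*((((1/2)*9 + (1/2)*(-5)) - 70)*(-79 - 34)) = ((-8 + 54) + 143)*(((9/2 - 5/2) - 70)*(-113)) = (46 + 143)*((2 - 70)*(-113)) = 189*(-68*(-113)) = 189*7684 = 1452276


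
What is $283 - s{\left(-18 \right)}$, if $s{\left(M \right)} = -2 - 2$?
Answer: $287$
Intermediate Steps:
$s{\left(M \right)} = -4$ ($s{\left(M \right)} = -2 - 2 = -4$)
$283 - s{\left(-18 \right)} = 283 - -4 = 283 + 4 = 287$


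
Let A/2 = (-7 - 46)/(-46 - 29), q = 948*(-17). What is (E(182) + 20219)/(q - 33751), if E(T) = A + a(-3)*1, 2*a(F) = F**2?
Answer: -3033737/7480050 ≈ -0.40558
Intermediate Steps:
q = -16116
A = 106/75 (A = 2*((-7 - 46)/(-46 - 29)) = 2*(-53/(-75)) = 2*(-53*(-1/75)) = 2*(53/75) = 106/75 ≈ 1.4133)
a(F) = F**2/2
E(T) = 887/150 (E(T) = 106/75 + ((1/2)*(-3)**2)*1 = 106/75 + ((1/2)*9)*1 = 106/75 + (9/2)*1 = 106/75 + 9/2 = 887/150)
(E(182) + 20219)/(q - 33751) = (887/150 + 20219)/(-16116 - 33751) = (3033737/150)/(-49867) = (3033737/150)*(-1/49867) = -3033737/7480050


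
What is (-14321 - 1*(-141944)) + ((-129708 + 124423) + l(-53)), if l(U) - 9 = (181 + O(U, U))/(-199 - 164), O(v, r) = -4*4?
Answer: 1345812/11 ≈ 1.2235e+5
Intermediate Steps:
O(v, r) = -16
l(U) = 94/11 (l(U) = 9 + (181 - 16)/(-199 - 164) = 9 + 165/(-363) = 9 + 165*(-1/363) = 9 - 5/11 = 94/11)
(-14321 - 1*(-141944)) + ((-129708 + 124423) + l(-53)) = (-14321 - 1*(-141944)) + ((-129708 + 124423) + 94/11) = (-14321 + 141944) + (-5285 + 94/11) = 127623 - 58041/11 = 1345812/11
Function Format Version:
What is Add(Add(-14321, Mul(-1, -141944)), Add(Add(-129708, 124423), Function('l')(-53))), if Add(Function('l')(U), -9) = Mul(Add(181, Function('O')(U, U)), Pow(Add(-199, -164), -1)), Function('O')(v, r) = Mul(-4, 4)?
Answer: Rational(1345812, 11) ≈ 1.2235e+5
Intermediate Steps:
Function('O')(v, r) = -16
Function('l')(U) = Rational(94, 11) (Function('l')(U) = Add(9, Mul(Add(181, -16), Pow(Add(-199, -164), -1))) = Add(9, Mul(165, Pow(-363, -1))) = Add(9, Mul(165, Rational(-1, 363))) = Add(9, Rational(-5, 11)) = Rational(94, 11))
Add(Add(-14321, Mul(-1, -141944)), Add(Add(-129708, 124423), Function('l')(-53))) = Add(Add(-14321, Mul(-1, -141944)), Add(Add(-129708, 124423), Rational(94, 11))) = Add(Add(-14321, 141944), Add(-5285, Rational(94, 11))) = Add(127623, Rational(-58041, 11)) = Rational(1345812, 11)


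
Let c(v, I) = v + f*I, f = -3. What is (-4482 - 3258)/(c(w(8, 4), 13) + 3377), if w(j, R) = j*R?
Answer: -774/337 ≈ -2.2967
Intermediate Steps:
w(j, R) = R*j
c(v, I) = v - 3*I
(-4482 - 3258)/(c(w(8, 4), 13) + 3377) = (-4482 - 3258)/((4*8 - 3*13) + 3377) = -7740/((32 - 39) + 3377) = -7740/(-7 + 3377) = -7740/3370 = -7740*1/3370 = -774/337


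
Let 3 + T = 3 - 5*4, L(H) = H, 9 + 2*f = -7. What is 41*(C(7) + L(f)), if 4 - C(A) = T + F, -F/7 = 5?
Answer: 2091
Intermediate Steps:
f = -8 (f = -9/2 + (½)*(-7) = -9/2 - 7/2 = -8)
T = -20 (T = -3 + (3 - 5*4) = -3 + (3 - 20) = -3 - 17 = -20)
F = -35 (F = -7*5 = -35)
C(A) = 59 (C(A) = 4 - (-20 - 35) = 4 - 1*(-55) = 4 + 55 = 59)
41*(C(7) + L(f)) = 41*(59 - 8) = 41*51 = 2091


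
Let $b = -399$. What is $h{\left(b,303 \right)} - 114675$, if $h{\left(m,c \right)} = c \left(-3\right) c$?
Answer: $-390102$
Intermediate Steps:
$h{\left(m,c \right)} = - 3 c^{2}$ ($h{\left(m,c \right)} = - 3 c c = - 3 c^{2}$)
$h{\left(b,303 \right)} - 114675 = - 3 \cdot 303^{2} - 114675 = \left(-3\right) 91809 - 114675 = -275427 - 114675 = -390102$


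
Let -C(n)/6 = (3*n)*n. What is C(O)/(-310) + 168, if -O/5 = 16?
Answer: 16728/31 ≈ 539.61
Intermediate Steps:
O = -80 (O = -5*16 = -80)
C(n) = -18*n**2 (C(n) = -6*3*n*n = -18*n**2)
C(O)/(-310) + 168 = -18*(-80)**2/(-310) + 168 = -18*6400*(-1/310) + 168 = -115200*(-1/310) + 168 = 11520/31 + 168 = 16728/31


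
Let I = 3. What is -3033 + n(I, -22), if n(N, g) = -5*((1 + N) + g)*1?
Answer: -2943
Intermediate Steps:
n(N, g) = -5 - 5*N - 5*g (n(N, g) = -5*(1 + N + g)*1 = (-5 - 5*N - 5*g)*1 = -5 - 5*N - 5*g)
-3033 + n(I, -22) = -3033 + (-5 - 5*3 - 5*(-22)) = -3033 + (-5 - 15 + 110) = -3033 + 90 = -2943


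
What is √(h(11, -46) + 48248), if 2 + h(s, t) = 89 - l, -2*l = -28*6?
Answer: √48251 ≈ 219.66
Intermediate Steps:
l = 84 (l = -(-14)*6 = -½*(-168) = 84)
h(s, t) = 3 (h(s, t) = -2 + (89 - 1*84) = -2 + (89 - 84) = -2 + 5 = 3)
√(h(11, -46) + 48248) = √(3 + 48248) = √48251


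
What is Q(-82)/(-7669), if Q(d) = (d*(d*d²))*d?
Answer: 3707398432/7669 ≈ 4.8343e+5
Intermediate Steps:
Q(d) = d⁵ (Q(d) = (d*d³)*d = d⁴*d = d⁵)
Q(-82)/(-7669) = (-82)⁵/(-7669) = -3707398432*(-1/7669) = 3707398432/7669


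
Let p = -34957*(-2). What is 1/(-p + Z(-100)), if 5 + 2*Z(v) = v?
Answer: -2/139933 ≈ -1.4293e-5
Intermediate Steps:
p = 69914
Z(v) = -5/2 + v/2
1/(-p + Z(-100)) = 1/(-1*69914 + (-5/2 + (½)*(-100))) = 1/(-69914 + (-5/2 - 50)) = 1/(-69914 - 105/2) = 1/(-139933/2) = -2/139933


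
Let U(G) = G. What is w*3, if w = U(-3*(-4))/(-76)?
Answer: -9/19 ≈ -0.47368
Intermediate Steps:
w = -3/19 (w = -3*(-4)/(-76) = 12*(-1/76) = -3/19 ≈ -0.15789)
w*3 = -3/19*3 = -9/19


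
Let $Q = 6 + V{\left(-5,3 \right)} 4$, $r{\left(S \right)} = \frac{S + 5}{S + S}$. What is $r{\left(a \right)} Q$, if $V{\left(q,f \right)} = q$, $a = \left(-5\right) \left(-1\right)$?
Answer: $-14$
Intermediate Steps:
$a = 5$
$r{\left(S \right)} = \frac{5 + S}{2 S}$
$Q = -14$ ($Q = 6 - 20 = -14$)
$r{\left(a \right)} Q = \frac{5 + 5}{2 \cdot 5} \left(-14\right) = \frac{1}{2} \cdot \frac{1}{5} \cdot 10 \left(-14\right) = 1 \left(-14\right) = -14$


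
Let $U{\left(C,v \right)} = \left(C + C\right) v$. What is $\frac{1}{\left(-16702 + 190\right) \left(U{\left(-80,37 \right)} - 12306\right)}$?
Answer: $\frac{1}{300947712} \approx 3.3228 \cdot 10^{-9}$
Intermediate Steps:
$U{\left(C,v \right)} = 2 C v$
$\frac{1}{\left(-16702 + 190\right) \left(U{\left(-80,37 \right)} - 12306\right)} = \frac{1}{\left(-16702 + 190\right) \left(2 \left(-80\right) 37 - 12306\right)} = \frac{1}{\left(-16512\right) \left(-5920 - 12306\right)} = \frac{1}{\left(-16512\right) \left(-18226\right)} = \frac{1}{300947712}$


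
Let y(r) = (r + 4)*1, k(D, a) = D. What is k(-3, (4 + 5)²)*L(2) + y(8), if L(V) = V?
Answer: 6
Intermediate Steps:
y(r) = 4 + r (y(r) = (4 + r)*1 = 4 + r)
k(-3, (4 + 5)²)*L(2) + y(8) = -3*2 + (4 + 8) = -6 + 12 = 6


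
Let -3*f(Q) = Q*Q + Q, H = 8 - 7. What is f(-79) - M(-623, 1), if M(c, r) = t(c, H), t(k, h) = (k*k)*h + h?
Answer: -390184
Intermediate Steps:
H = 1
t(k, h) = h + h*k**2 (t(k, h) = k**2*h + h = h*k**2 + h = h + h*k**2)
M(c, r) = 1 + c**2 (M(c, r) = 1*(1 + c**2) = 1 + c**2)
f(Q) = -Q/3 - Q**2/3 (f(Q) = -(Q*Q + Q)/3 = -(Q**2 + Q)/3 = -(Q + Q**2)/3 = -Q/3 - Q**2/3)
f(-79) - M(-623, 1) = -1/3*(-79)*(1 - 79) - (1 + (-623)**2) = -1/3*(-79)*(-78) - (1 + 388129) = -2054 - 1*388130 = -2054 - 388130 = -390184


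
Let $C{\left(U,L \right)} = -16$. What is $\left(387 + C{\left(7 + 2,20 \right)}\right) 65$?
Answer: $24115$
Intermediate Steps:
$\left(387 + C{\left(7 + 2,20 \right)}\right) 65 = \left(387 - 16\right) 65 = 371 \cdot 65 = 24115$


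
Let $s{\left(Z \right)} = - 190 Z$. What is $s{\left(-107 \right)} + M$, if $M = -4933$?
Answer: $15397$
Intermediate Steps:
$s{\left(-107 \right)} + M = \left(-190\right) \left(-107\right) - 4933 = 20330 - 4933 = 15397$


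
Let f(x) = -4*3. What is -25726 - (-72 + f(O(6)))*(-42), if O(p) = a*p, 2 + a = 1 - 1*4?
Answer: -29254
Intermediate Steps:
a = -5 (a = -2 + (1 - 1*4) = -2 + (1 - 4) = -2 - 3 = -5)
O(p) = -5*p
f(x) = -12
-25726 - (-72 + f(O(6)))*(-42) = -25726 - (-72 - 12)*(-42) = -25726 - (-84)*(-42) = -25726 - 1*3528 = -25726 - 3528 = -29254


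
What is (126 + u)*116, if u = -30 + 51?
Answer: 17052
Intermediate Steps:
u = 21
(126 + u)*116 = (126 + 21)*116 = 147*116 = 17052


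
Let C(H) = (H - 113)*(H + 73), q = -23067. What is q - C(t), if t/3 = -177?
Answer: -318019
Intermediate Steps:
t = -531 (t = 3*(-177) = -531)
C(H) = (-113 + H)*(73 + H)
q - C(t) = -23067 - (-8249 + (-531)² - 40*(-531)) = -23067 - (-8249 + 281961 + 21240) = -23067 - 1*294952 = -23067 - 294952 = -318019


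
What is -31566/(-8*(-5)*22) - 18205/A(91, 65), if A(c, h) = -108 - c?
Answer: 4869383/87560 ≈ 55.612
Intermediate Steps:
-31566/(-8*(-5)*22) - 18205/A(91, 65) = -31566/(-8*(-5)*22) - 18205/(-108 - 1*91) = -31566/(40*22) - 18205/(-108 - 91) = -31566/880 - 18205/(-199) = -31566*1/880 - 18205*(-1/199) = -15783/440 + 18205/199 = 4869383/87560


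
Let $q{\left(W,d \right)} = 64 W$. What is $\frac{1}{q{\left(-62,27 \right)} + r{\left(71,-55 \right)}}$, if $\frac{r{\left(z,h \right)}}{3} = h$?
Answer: $- \frac{1}{4133} \approx -0.00024196$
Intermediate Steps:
$r{\left(z,h \right)} = 3 h$
$\frac{1}{q{\left(-62,27 \right)} + r{\left(71,-55 \right)}} = \frac{1}{64 \left(-62\right) + 3 \left(-55\right)} = \frac{1}{-3968 - 165} = \frac{1}{-4133} = - \frac{1}{4133}$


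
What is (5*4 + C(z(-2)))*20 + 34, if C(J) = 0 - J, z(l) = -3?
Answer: 494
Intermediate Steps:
C(J) = -J
(5*4 + C(z(-2)))*20 + 34 = (5*4 - 1*(-3))*20 + 34 = (20 + 3)*20 + 34 = 23*20 + 34 = 460 + 34 = 494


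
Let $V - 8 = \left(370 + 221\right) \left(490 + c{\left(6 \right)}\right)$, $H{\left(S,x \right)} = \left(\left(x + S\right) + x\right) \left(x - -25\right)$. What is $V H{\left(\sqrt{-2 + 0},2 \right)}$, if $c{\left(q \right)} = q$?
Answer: $31659552 + 7914888 i \sqrt{2} \approx 3.166 \cdot 10^{7} + 1.1193 \cdot 10^{7} i$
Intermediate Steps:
$H{\left(S,x \right)} = \left(25 + x\right) \left(S + 2 x\right)$ ($H{\left(S,x \right)} = \left(\left(S + x\right) + x\right) \left(x + 25\right) = \left(S + 2 x\right) \left(25 + x\right) = \left(25 + x\right) \left(S + 2 x\right)$)
$V = 293144$ ($V = 8 + \left(370 + 221\right) \left(490 + 6\right) = 8 + 591 \cdot 496 = 8 + 293136 = 293144$)
$V H{\left(\sqrt{-2 + 0},2 \right)} = 293144 \left(2 \cdot 2^{2} + 25 \sqrt{-2 + 0} + 50 \cdot 2 + \sqrt{-2 + 0} \cdot 2\right) = 293144 \left(2 \cdot 4 + 25 \sqrt{-2} + 100 + \sqrt{-2} \cdot 2\right) = 293144 \left(8 + 25 i \sqrt{2} + 100 + i \sqrt{2} \cdot 2\right) = 293144 \left(8 + 25 i \sqrt{2} + 100 + 2 i \sqrt{2}\right) = 293144 \left(108 + 27 i \sqrt{2}\right) = 31659552 + 7914888 i \sqrt{2}$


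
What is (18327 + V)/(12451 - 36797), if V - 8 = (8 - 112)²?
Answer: -29151/24346 ≈ -1.1974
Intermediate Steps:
V = 10824 (V = 8 + (8 - 112)² = 8 + (-104)² = 8 + 10816 = 10824)
(18327 + V)/(12451 - 36797) = (18327 + 10824)/(12451 - 36797) = 29151/(-24346) = 29151*(-1/24346) = -29151/24346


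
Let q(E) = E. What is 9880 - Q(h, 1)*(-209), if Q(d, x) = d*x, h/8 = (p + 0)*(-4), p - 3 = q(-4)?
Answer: 16568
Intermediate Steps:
p = -1 (p = 3 - 4 = -1)
h = 32 (h = 8*((-1 + 0)*(-4)) = 8*(-1*(-4)) = 8*4 = 32)
9880 - Q(h, 1)*(-209) = 9880 - 32*1*(-209) = 9880 - 32*(-209) = 9880 - 1*(-6688) = 9880 + 6688 = 16568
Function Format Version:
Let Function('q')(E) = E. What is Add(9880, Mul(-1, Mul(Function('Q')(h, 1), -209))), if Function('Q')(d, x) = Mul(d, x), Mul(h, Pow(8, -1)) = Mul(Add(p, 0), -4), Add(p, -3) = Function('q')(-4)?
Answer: 16568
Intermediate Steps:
p = -1 (p = Add(3, -4) = -1)
h = 32 (h = Mul(8, Mul(Add(-1, 0), -4)) = Mul(8, Mul(-1, -4)) = Mul(8, 4) = 32)
Add(9880, Mul(-1, Mul(Function('Q')(h, 1), -209))) = Add(9880, Mul(-1, Mul(Mul(32, 1), -209))) = Add(9880, Mul(-1, Mul(32, -209))) = Add(9880, Mul(-1, -6688)) = Add(9880, 6688) = 16568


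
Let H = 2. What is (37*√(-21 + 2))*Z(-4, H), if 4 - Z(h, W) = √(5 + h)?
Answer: 111*I*√19 ≈ 483.84*I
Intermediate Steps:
Z(h, W) = 4 - √(5 + h)
(37*√(-21 + 2))*Z(-4, H) = (37*√(-21 + 2))*(4 - √(5 - 4)) = (37*√(-19))*(4 - √1) = (37*(I*√19))*(4 - 1*1) = (37*I*√19)*(4 - 1) = (37*I*√19)*3 = 111*I*√19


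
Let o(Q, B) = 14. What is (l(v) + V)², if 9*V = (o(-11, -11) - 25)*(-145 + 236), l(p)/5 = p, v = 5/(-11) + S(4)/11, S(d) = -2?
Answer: 128278276/9801 ≈ 13088.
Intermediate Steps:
v = -7/11 (v = 5/(-11) - 2/11 = 5*(-1/11) - 2*1/11 = -5/11 - 2/11 = -7/11 ≈ -0.63636)
l(p) = 5*p
V = -1001/9 (V = ((14 - 25)*(-145 + 236))/9 = (-11*91)/9 = (⅑)*(-1001) = -1001/9 ≈ -111.22)
(l(v) + V)² = (5*(-7/11) - 1001/9)² = (-35/11 - 1001/9)² = (-11326/99)² = 128278276/9801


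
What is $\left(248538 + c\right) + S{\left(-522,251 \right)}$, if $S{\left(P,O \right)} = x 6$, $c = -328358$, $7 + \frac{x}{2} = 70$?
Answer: $-79064$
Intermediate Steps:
$x = 126$ ($x = -14 + 2 \cdot 70 = -14 + 140 = 126$)
$S{\left(P,O \right)} = 756$ ($S{\left(P,O \right)} = 126 \cdot 6 = 756$)
$\left(248538 + c\right) + S{\left(-522,251 \right)} = \left(248538 - 328358\right) + 756 = -79820 + 756 = -79064$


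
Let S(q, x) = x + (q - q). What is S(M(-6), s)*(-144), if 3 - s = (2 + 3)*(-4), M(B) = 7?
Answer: -3312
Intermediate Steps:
s = 23 (s = 3 - (2 + 3)*(-4) = 3 - 5*(-4) = 3 - 1*(-20) = 3 + 20 = 23)
S(q, x) = x (S(q, x) = x + 0 = x)
S(M(-6), s)*(-144) = 23*(-144) = -3312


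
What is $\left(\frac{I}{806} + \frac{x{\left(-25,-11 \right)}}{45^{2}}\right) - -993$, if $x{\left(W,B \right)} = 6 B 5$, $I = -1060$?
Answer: $\frac{53943749}{54405} \approx 991.52$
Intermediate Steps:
$x{\left(W,B \right)} = 30 B$
$\left(\frac{I}{806} + \frac{x{\left(-25,-11 \right)}}{45^{2}}\right) - -993 = \left(- \frac{1060}{806} + \frac{30 \left(-11\right)}{45^{2}}\right) - -993 = \left(\left(-1060\right) \frac{1}{806} - \frac{330}{2025}\right) + 993 = \left(- \frac{530}{403} - \frac{22}{135}\right) + 993 = - \frac{80416}{54405} + 993 = \frac{53943749}{54405}$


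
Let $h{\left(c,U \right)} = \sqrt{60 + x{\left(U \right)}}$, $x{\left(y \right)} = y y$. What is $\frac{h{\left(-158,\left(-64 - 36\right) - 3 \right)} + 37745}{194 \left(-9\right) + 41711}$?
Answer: $\frac{7549}{7993} + \frac{\sqrt{10669}}{39965} \approx 0.94704$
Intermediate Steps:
$x{\left(y \right)} = y^{2}$
$h{\left(c,U \right)} = \sqrt{60 + U^{2}}$
$\frac{h{\left(-158,\left(-64 - 36\right) - 3 \right)} + 37745}{194 \left(-9\right) + 41711} = \frac{\sqrt{60 + \left(\left(-64 - 36\right) - 3\right)^{2}} + 37745}{194 \left(-9\right) + 41711} = \frac{\sqrt{60 + \left(-100 - 3\right)^{2}} + 37745}{-1746 + 41711} = \frac{\sqrt{60 + \left(-103\right)^{2}} + 37745}{39965} = \left(\sqrt{60 + 10609} + 37745\right) \frac{1}{39965} = \left(\sqrt{10669} + 37745\right) \frac{1}{39965} = \left(37745 + \sqrt{10669}\right) \frac{1}{39965} = \frac{7549}{7993} + \frac{\sqrt{10669}}{39965}$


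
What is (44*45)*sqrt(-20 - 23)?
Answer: 1980*I*sqrt(43) ≈ 12984.0*I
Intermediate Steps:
(44*45)*sqrt(-20 - 23) = 1980*sqrt(-43) = 1980*(I*sqrt(43)) = 1980*I*sqrt(43)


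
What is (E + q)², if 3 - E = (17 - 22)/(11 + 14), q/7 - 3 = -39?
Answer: 1547536/25 ≈ 61901.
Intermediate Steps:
q = -252 (q = 21 + 7*(-39) = 21 - 273 = -252)
E = 16/5 (E = 3 - (17 - 22)/(11 + 14) = 3 - (-5)/25 = 3 - 1*(-⅕) = 3 + ⅕ = 16/5 ≈ 3.2000)
(E + q)² = (16/5 - 252)² = (-1244/5)² = 1547536/25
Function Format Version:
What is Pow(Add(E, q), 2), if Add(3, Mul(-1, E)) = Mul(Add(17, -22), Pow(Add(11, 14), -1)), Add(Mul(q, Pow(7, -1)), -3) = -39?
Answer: Rational(1547536, 25) ≈ 61901.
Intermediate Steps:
q = -252 (q = Add(21, Mul(7, -39)) = Add(21, -273) = -252)
E = Rational(16, 5) (E = Add(3, Mul(-1, Mul(Add(17, -22), Pow(Add(11, 14), -1)))) = Add(3, Mul(-1, Mul(-5, Pow(25, -1)))) = Add(3, Mul(-1, Mul(-5, Rational(1, 25)))) = Add(3, Mul(-1, Rational(-1, 5))) = Add(3, Rational(1, 5)) = Rational(16, 5) ≈ 3.2000)
Pow(Add(E, q), 2) = Pow(Add(Rational(16, 5), -252), 2) = Pow(Rational(-1244, 5), 2) = Rational(1547536, 25)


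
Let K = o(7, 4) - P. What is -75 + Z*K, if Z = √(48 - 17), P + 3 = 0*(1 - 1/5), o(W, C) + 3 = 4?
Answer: -75 + 4*√31 ≈ -52.729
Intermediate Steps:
o(W, C) = 1 (o(W, C) = -3 + 4 = 1)
P = -3 (P = -3 + 0*(1 - 1/5) = -3 + 0*(1 - 1*⅕) = -3 + 0*(1 - ⅕) = -3 + 0*(⅘) = -3 + 0 = -3)
Z = √31 ≈ 5.5678
K = 4 (K = 1 - 1*(-3) = 1 + 3 = 4)
-75 + Z*K = -75 + √31*4 = -75 + 4*√31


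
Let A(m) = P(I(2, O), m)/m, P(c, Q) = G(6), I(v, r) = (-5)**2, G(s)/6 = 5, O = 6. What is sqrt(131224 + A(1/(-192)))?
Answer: 2*sqrt(31366) ≈ 354.21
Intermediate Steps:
G(s) = 30 (G(s) = 6*5 = 30)
I(v, r) = 25
P(c, Q) = 30
A(m) = 30/m
sqrt(131224 + A(1/(-192))) = sqrt(131224 + 30/(1/(-192))) = sqrt(131224 + 30/(-1/192)) = sqrt(131224 + 30*(-192)) = sqrt(131224 - 5760) = sqrt(125464) = 2*sqrt(31366)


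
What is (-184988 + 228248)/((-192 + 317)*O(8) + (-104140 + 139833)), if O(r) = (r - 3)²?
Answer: 21630/19409 ≈ 1.1144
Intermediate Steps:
O(r) = (-3 + r)²
(-184988 + 228248)/((-192 + 317)*O(8) + (-104140 + 139833)) = (-184988 + 228248)/((-192 + 317)*(-3 + 8)² + (-104140 + 139833)) = 43260/(125*5² + 35693) = 43260/(125*25 + 35693) = 43260/(3125 + 35693) = 43260/38818 = 43260*(1/38818) = 21630/19409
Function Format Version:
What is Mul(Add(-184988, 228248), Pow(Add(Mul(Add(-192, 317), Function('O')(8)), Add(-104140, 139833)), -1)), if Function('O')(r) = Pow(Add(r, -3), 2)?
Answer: Rational(21630, 19409) ≈ 1.1144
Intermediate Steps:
Function('O')(r) = Pow(Add(-3, r), 2)
Mul(Add(-184988, 228248), Pow(Add(Mul(Add(-192, 317), Function('O')(8)), Add(-104140, 139833)), -1)) = Mul(Add(-184988, 228248), Pow(Add(Mul(Add(-192, 317), Pow(Add(-3, 8), 2)), Add(-104140, 139833)), -1)) = Mul(43260, Pow(Add(Mul(125, Pow(5, 2)), 35693), -1)) = Mul(43260, Pow(Add(Mul(125, 25), 35693), -1)) = Mul(43260, Pow(Add(3125, 35693), -1)) = Mul(43260, Pow(38818, -1)) = Mul(43260, Rational(1, 38818)) = Rational(21630, 19409)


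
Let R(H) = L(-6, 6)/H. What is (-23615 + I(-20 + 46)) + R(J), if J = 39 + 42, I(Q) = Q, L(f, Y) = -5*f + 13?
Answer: -1910666/81 ≈ -23588.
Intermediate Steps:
L(f, Y) = 13 - 5*f
J = 81
R(H) = 43/H (R(H) = (13 - 5*(-6))/H = (13 + 30)/H = 43/H)
(-23615 + I(-20 + 46)) + R(J) = (-23615 + (-20 + 46)) + 43/81 = (-23615 + 26) + 43*(1/81) = -23589 + 43/81 = -1910666/81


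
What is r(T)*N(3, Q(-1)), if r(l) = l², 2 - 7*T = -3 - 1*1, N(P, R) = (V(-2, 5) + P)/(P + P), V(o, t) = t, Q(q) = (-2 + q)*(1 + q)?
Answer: 48/49 ≈ 0.97959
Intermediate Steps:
Q(q) = (1 + q)*(-2 + q)
N(P, R) = (5 + P)/(2*P) (N(P, R) = (5 + P)/(P + P) = (5 + P)/((2*P)) = (5 + P)*(1/(2*P)) = (5 + P)/(2*P))
T = 6/7 (T = 2/7 - (-3 - 1*1)/7 = 2/7 - (-3 - 1)/7 = 2/7 - ⅐*(-4) = 2/7 + 4/7 = 6/7 ≈ 0.85714)
r(T)*N(3, Q(-1)) = (6/7)²*((½)*(5 + 3)/3) = 36*((½)*(⅓)*8)/49 = (36/49)*(4/3) = 48/49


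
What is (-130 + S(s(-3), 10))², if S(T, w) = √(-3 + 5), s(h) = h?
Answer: (130 - √2)² ≈ 16534.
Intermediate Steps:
S(T, w) = √2
(-130 + S(s(-3), 10))² = (-130 + √2)²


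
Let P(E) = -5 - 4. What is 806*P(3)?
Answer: -7254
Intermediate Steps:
P(E) = -9
806*P(3) = 806*(-9) = -7254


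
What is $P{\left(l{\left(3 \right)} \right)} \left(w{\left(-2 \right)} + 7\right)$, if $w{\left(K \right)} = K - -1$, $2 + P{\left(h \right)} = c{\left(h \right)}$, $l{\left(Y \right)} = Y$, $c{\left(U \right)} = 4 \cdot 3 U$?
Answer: $204$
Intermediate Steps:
$c{\left(U \right)} = 12 U$
$P{\left(h \right)} = -2 + 12 h$
$w{\left(K \right)} = 1 + K$ ($w{\left(K \right)} = K + 1 = 1 + K$)
$P{\left(l{\left(3 \right)} \right)} \left(w{\left(-2 \right)} + 7\right) = \left(-2 + 12 \cdot 3\right) \left(\left(1 - 2\right) + 7\right) = \left(-2 + 36\right) \left(-1 + 7\right) = 34 \cdot 6 = 204$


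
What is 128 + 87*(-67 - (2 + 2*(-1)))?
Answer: -5701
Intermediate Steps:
128 + 87*(-67 - (2 + 2*(-1))) = 128 + 87*(-67 - (2 - 2)) = 128 + 87*(-67 - 1*0) = 128 + 87*(-67 + 0) = 128 + 87*(-67) = 128 - 5829 = -5701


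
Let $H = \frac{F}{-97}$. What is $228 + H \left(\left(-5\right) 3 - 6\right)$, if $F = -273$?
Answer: $\frac{16383}{97} \approx 168.9$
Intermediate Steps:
$H = \frac{273}{97}$ ($H = - \frac{273}{-97} = \left(-273\right) \left(- \frac{1}{97}\right) = \frac{273}{97} \approx 2.8144$)
$228 + H \left(\left(-5\right) 3 - 6\right) = 228 + \frac{273 \left(\left(-5\right) 3 - 6\right)}{97} = 228 + \frac{273 \left(-15 - 6\right)}{97} = 228 + \frac{273}{97} \left(-21\right) = 228 - \frac{5733}{97} = \frac{16383}{97}$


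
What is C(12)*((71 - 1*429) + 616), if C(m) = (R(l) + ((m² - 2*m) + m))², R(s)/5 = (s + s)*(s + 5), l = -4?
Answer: 2183712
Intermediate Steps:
R(s) = 10*s*(5 + s) (R(s) = 5*((s + s)*(s + 5)) = 5*((2*s)*(5 + s)) = 5*(2*s*(5 + s)) = 10*s*(5 + s))
C(m) = (-40 + m² - m)² (C(m) = (10*(-4)*(5 - 4) + ((m² - 2*m) + m))² = (10*(-4)*1 + (m² - m))² = (-40 + (m² - m))² = (-40 + m² - m)²)
C(12)*((71 - 1*429) + 616) = (40 + 12 - 1*12²)²*((71 - 1*429) + 616) = (40 + 12 - 1*144)²*((71 - 429) + 616) = (40 + 12 - 144)²*(-358 + 616) = (-92)²*258 = 8464*258 = 2183712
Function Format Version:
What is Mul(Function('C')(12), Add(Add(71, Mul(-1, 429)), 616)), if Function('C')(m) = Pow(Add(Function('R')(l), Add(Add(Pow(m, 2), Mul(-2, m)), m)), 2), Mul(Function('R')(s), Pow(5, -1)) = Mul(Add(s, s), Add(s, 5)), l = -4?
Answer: 2183712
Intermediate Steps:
Function('R')(s) = Mul(10, s, Add(5, s)) (Function('R')(s) = Mul(5, Mul(Add(s, s), Add(s, 5))) = Mul(5, Mul(Mul(2, s), Add(5, s))) = Mul(5, Mul(2, s, Add(5, s))) = Mul(10, s, Add(5, s)))
Function('C')(m) = Pow(Add(-40, Pow(m, 2), Mul(-1, m)), 2) (Function('C')(m) = Pow(Add(Mul(10, -4, Add(5, -4)), Add(Add(Pow(m, 2), Mul(-2, m)), m)), 2) = Pow(Add(Mul(10, -4, 1), Add(Pow(m, 2), Mul(-1, m))), 2) = Pow(Add(-40, Add(Pow(m, 2), Mul(-1, m))), 2) = Pow(Add(-40, Pow(m, 2), Mul(-1, m)), 2))
Mul(Function('C')(12), Add(Add(71, Mul(-1, 429)), 616)) = Mul(Pow(Add(40, 12, Mul(-1, Pow(12, 2))), 2), Add(Add(71, Mul(-1, 429)), 616)) = Mul(Pow(Add(40, 12, Mul(-1, 144)), 2), Add(Add(71, -429), 616)) = Mul(Pow(Add(40, 12, -144), 2), Add(-358, 616)) = Mul(Pow(-92, 2), 258) = Mul(8464, 258) = 2183712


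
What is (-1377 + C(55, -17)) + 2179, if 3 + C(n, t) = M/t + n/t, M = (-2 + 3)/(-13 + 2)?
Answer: 148809/187 ≈ 795.77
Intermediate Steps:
M = -1/11 (M = 1/(-11) = 1*(-1/11) = -1/11 ≈ -0.090909)
C(n, t) = -3 - 1/(11*t) + n/t (C(n, t) = -3 + (-1/(11*t) + n/t) = -3 - 1/(11*t) + n/t)
(-1377 + C(55, -17)) + 2179 = (-1377 + (-1/11 + 55 - 3*(-17))/(-17)) + 2179 = (-1377 - (-1/11 + 55 + 51)/17) + 2179 = (-1377 - 1/17*1165/11) + 2179 = (-1377 - 1165/187) + 2179 = -258664/187 + 2179 = 148809/187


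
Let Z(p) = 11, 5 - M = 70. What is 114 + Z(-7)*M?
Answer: -601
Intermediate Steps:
M = -65 (M = 5 - 1*70 = 5 - 70 = -65)
114 + Z(-7)*M = 114 + 11*(-65) = 114 - 715 = -601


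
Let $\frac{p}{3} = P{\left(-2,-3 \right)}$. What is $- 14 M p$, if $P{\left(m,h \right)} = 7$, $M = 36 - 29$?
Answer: $-2058$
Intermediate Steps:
$M = 7$
$p = 21$ ($p = 3 \cdot 7 = 21$)
$- 14 M p = \left(-14\right) 7 \cdot 21 = \left(-98\right) 21 = -2058$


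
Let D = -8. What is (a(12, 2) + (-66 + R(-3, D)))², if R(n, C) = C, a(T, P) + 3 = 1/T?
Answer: 851929/144 ≈ 5916.2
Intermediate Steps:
a(T, P) = -3 + 1/T
(a(12, 2) + (-66 + R(-3, D)))² = ((-3 + 1/12) + (-66 - 8))² = ((-3 + 1/12) - 74)² = (-35/12 - 74)² = (-923/12)² = 851929/144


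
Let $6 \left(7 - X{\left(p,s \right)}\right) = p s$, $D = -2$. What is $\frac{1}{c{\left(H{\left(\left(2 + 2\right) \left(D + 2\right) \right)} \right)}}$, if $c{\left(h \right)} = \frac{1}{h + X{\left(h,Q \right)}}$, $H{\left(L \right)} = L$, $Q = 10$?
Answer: $7$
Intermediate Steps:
$X{\left(p,s \right)} = 7 - \frac{p s}{6}$
$c{\left(h \right)} = \frac{1}{7 - \frac{2 h}{3}}$ ($c{\left(h \right)} = \frac{1}{h - \left(-7 + \frac{1}{6} h 10\right)} = \frac{1}{h - \left(-7 + \frac{5 h}{3}\right)} = \frac{1}{7 - \frac{2 h}{3}}$)
$\frac{1}{c{\left(H{\left(\left(2 + 2\right) \left(D + 2\right) \right)} \right)}} = \frac{1}{3 \frac{1}{21 - 2 \left(2 + 2\right) \left(-2 + 2\right)}} = \frac{1}{3 \frac{1}{21 - 2 \cdot 4 \cdot 0}} = \frac{1}{3 \frac{1}{21 - 0}} = \frac{1}{3 \frac{1}{21 + 0}} = \frac{1}{3 \cdot \frac{1}{21}} = \frac{1}{\frac{1}{7}} = 7$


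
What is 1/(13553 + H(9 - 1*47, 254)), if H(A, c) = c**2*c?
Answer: 1/16400617 ≈ 6.0973e-8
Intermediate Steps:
H(A, c) = c**3
1/(13553 + H(9 - 1*47, 254)) = 1/(13553 + 254**3) = 1/(13553 + 16387064) = 1/16400617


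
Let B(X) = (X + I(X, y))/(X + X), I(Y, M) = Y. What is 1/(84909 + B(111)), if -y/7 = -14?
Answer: 1/84910 ≈ 1.1777e-5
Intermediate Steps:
y = 98 (y = -7*(-14) = 98)
B(X) = 1 (B(X) = (X + X)/(X + X) = (2*X)/((2*X)) = (2*X)*(1/(2*X)) = 1)
1/(84909 + B(111)) = 1/(84909 + 1) = 1/84910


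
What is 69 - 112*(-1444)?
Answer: 161797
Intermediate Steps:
69 - 112*(-1444) = 69 + 161728 = 161797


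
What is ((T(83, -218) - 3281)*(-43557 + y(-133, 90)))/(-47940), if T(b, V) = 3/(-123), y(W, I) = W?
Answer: -17286077/5781 ≈ -2990.2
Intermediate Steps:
T(b, V) = -1/41 (T(b, V) = 3*(-1/123) = -1/41)
((T(83, -218) - 3281)*(-43557 + y(-133, 90)))/(-47940) = ((-1/41 - 3281)*(-43557 - 133))/(-47940) = -134522/41*(-43690)*(-1/47940) = (5877266180/41)*(-1/47940) = -17286077/5781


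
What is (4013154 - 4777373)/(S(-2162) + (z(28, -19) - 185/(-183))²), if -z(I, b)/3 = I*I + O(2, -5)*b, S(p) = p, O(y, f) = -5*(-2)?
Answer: -226486107/939399071 ≈ -0.24110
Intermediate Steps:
O(y, f) = 10
z(I, b) = -30*b - 3*I² (z(I, b) = -3*(I*I + 10*b) = -3*(I² + 10*b) = -30*b - 3*I²)
(4013154 - 4777373)/(S(-2162) + (z(28, -19) - 185/(-183))²) = (4013154 - 4777373)/(-2162 + ((-30*(-19) - 3*28²) - 185/(-183))²) = -764219/(-2162 + ((570 - 3*784) - 185*(-1/183))²) = -764219/(-2162 + ((570 - 2352) + 185/183)²) = -764219/(-2162 + (-1782 + 185/183)²) = -764219/(-2162 + (-325921/183)²) = -764219/(-2162 + 106224498241/33489) = -764219/106152095023/33489 = -764219*33489/106152095023 = -226486107/939399071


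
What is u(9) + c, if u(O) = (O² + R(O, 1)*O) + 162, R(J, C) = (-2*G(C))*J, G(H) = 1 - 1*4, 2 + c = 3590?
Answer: 4317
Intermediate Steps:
c = 3588 (c = -2 + 3590 = 3588)
G(H) = -3 (G(H) = 1 - 4 = -3)
R(J, C) = 6*J (R(J, C) = (-2*(-3))*J = 6*J)
u(O) = 162 + 7*O² (u(O) = (O² + (6*O)*O) + 162 = (O² + 6*O²) + 162 = 7*O² + 162 = 162 + 7*O²)
u(9) + c = (162 + 7*9²) + 3588 = (162 + 7*81) + 3588 = (162 + 567) + 3588 = 729 + 3588 = 4317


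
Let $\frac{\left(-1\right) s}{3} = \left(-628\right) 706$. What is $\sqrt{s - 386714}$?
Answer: $\sqrt{943390} \approx 971.28$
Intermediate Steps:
$s = 1330104$ ($s = - 3 \left(\left(-628\right) 706\right) = \left(-3\right) \left(-443368\right) = 1330104$)
$\sqrt{s - 386714} = \sqrt{1330104 - 386714} = \sqrt{943390}$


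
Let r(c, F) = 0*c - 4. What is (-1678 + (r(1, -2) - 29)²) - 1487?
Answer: -2076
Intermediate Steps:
r(c, F) = -4 (r(c, F) = 0 - 4 = -4)
(-1678 + (r(1, -2) - 29)²) - 1487 = (-1678 + (-4 - 29)²) - 1487 = (-1678 + (-33)²) - 1487 = (-1678 + 1089) - 1487 = -589 - 1487 = -2076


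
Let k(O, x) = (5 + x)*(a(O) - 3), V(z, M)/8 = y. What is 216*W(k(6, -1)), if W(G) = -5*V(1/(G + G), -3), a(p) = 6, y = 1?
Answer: -8640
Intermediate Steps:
V(z, M) = 8 (V(z, M) = 8*1 = 8)
k(O, x) = 15 + 3*x (k(O, x) = (5 + x)*(6 - 3) = (5 + x)*3 = 15 + 3*x)
W(G) = -40 (W(G) = -5*8 = -40)
216*W(k(6, -1)) = 216*(-40) = -8640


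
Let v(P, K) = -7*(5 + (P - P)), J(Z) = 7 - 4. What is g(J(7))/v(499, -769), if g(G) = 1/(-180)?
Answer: 1/6300 ≈ 0.00015873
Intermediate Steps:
J(Z) = 3
v(P, K) = -35 (v(P, K) = -7*(5 + 0) = -7*5 = -35)
g(G) = -1/180
g(J(7))/v(499, -769) = -1/180/(-35) = -1/180*(-1/35) = 1/6300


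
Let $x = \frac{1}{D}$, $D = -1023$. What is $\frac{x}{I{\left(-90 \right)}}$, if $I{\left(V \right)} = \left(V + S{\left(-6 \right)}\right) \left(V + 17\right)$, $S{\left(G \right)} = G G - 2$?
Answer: $- \frac{1}{4182024} \approx -2.3912 \cdot 10^{-7}$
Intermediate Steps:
$S{\left(G \right)} = -2 + G^{2}$ ($S{\left(G \right)} = G^{2} - 2 = -2 + G^{2}$)
$x = - \frac{1}{1023}$ ($x = \frac{1}{-1023} = - \frac{1}{1023} \approx -0.00097752$)
$I{\left(V \right)} = \left(17 + V\right) \left(34 + V\right)$ ($I{\left(V \right)} = \left(V - \left(2 - \left(-6\right)^{2}\right)\right) \left(V + 17\right) = \left(V + \left(-2 + 36\right)\right) \left(17 + V\right) = \left(V + 34\right) \left(17 + V\right) = \left(34 + V\right) \left(17 + V\right) = \left(17 + V\right) \left(34 + V\right)$)
$\frac{x}{I{\left(-90 \right)}} = - \frac{1}{1023 \left(578 + \left(-90\right)^{2} + 51 \left(-90\right)\right)} = - \frac{1}{1023 \left(578 + 8100 - 4590\right)} = - \frac{1}{1023 \cdot 4088} = \left(- \frac{1}{1023}\right) \frac{1}{4088} = - \frac{1}{4182024}$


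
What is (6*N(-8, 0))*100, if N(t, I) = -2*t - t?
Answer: 14400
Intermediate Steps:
N(t, I) = -3*t
(6*N(-8, 0))*100 = (6*(-3*(-8)))*100 = (6*24)*100 = 144*100 = 14400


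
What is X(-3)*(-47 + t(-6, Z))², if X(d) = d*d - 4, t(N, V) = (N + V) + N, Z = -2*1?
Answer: 18605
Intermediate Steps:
Z = -2
t(N, V) = V + 2*N
X(d) = -4 + d² (X(d) = d² - 4 = -4 + d²)
X(-3)*(-47 + t(-6, Z))² = (-4 + (-3)²)*(-47 + (-2 + 2*(-6)))² = (-4 + 9)*(-47 + (-2 - 12))² = 5*(-47 - 14)² = 5*(-61)² = 5*3721 = 18605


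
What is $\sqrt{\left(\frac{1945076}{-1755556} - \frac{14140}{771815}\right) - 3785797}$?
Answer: $\frac{i \sqrt{143604448891883832684985406}}{6158929337} \approx 1945.7 i$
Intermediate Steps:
$\sqrt{\left(\frac{1945076}{-1755556} - \frac{14140}{771815}\right) - 3785797} = \sqrt{\left(1945076 \left(- \frac{1}{1755556}\right) - \frac{2828}{154363}\right) - 3785797} = \sqrt{\left(- \frac{486269}{438889} - \frac{2828}{154363}\right) - 3785797} = \sqrt{- \frac{6936647249}{6158929337} - 3785797} = \sqrt{- \frac{23316463143873838}{6158929337}} = \frac{i \sqrt{143604448891883832684985406}}{6158929337}$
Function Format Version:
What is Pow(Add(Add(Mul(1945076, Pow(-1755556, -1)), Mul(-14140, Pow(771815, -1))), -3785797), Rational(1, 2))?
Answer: Mul(Rational(1, 6158929337), I, Pow(143604448891883832684985406, Rational(1, 2))) ≈ Mul(1945.7, I)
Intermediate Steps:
Pow(Add(Add(Mul(1945076, Pow(-1755556, -1)), Mul(-14140, Pow(771815, -1))), -3785797), Rational(1, 2)) = Pow(Add(Add(Mul(1945076, Rational(-1, 1755556)), Mul(-14140, Rational(1, 771815))), -3785797), Rational(1, 2)) = Pow(Add(Add(Rational(-486269, 438889), Rational(-2828, 154363)), -3785797), Rational(1, 2)) = Pow(Add(Rational(-6936647249, 6158929337), -3785797), Rational(1, 2)) = Pow(Rational(-23316463143873838, 6158929337), Rational(1, 2)) = Mul(Rational(1, 6158929337), I, Pow(143604448891883832684985406, Rational(1, 2)))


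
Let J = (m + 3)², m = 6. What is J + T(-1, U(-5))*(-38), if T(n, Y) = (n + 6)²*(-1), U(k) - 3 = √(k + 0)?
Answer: 1031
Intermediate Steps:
U(k) = 3 + √k (U(k) = 3 + √(k + 0) = 3 + √k)
J = 81 (J = (6 + 3)² = 9² = 81)
T(n, Y) = -(6 + n)² (T(n, Y) = (6 + n)²*(-1) = -(6 + n)²)
J + T(-1, U(-5))*(-38) = 81 - (6 - 1)²*(-38) = 81 - 1*5²*(-38) = 81 - 1*25*(-38) = 81 - 25*(-38) = 81 + 950 = 1031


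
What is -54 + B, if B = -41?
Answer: -95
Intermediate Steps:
-54 + B = -54 - 41 = -95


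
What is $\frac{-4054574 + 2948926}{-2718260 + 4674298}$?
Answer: $- \frac{552824}{978019} \approx -0.56525$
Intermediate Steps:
$\frac{-4054574 + 2948926}{-2718260 + 4674298} = - \frac{1105648}{1956038} = \left(-1105648\right) \frac{1}{1956038} = - \frac{552824}{978019}$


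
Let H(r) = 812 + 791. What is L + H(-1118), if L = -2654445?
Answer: -2652842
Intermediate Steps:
H(r) = 1603
L + H(-1118) = -2654445 + 1603 = -2652842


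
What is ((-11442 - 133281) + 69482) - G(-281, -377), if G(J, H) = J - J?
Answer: -75241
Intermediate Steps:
G(J, H) = 0
((-11442 - 133281) + 69482) - G(-281, -377) = ((-11442 - 133281) + 69482) - 1*0 = (-144723 + 69482) + 0 = -75241 + 0 = -75241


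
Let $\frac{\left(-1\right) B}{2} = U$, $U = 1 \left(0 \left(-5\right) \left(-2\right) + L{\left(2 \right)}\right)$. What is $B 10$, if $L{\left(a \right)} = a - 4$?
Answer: $40$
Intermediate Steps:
$L{\left(a \right)} = -4 + a$ ($L{\left(a \right)} = a - 4 = -4 + a$)
$U = -2$ ($U = 1 \left(0 \left(-5\right) \left(-2\right) + \left(-4 + 2\right)\right) = 1 \left(0 \left(-2\right) - 2\right) = 1 \left(0 - 2\right) = 1 \left(-2\right) = -2$)
$B = 4$ ($B = \left(-2\right) \left(-2\right) = 4$)
$B 10 = 4 \cdot 10 = 40$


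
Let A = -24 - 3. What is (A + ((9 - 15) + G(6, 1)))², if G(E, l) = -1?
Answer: 1156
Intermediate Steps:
A = -27
(A + ((9 - 15) + G(6, 1)))² = (-27 + ((9 - 15) - 1))² = (-27 + (-6 - 1))² = (-27 - 7)² = (-34)² = 1156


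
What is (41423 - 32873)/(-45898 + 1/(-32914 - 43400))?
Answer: -652484700/3502659973 ≈ -0.18628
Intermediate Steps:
(41423 - 32873)/(-45898 + 1/(-32914 - 43400)) = 8550/(-45898 + 1/(-76314)) = 8550/(-45898 - 1/76314) = 8550/(-3502659973/76314) = 8550*(-76314/3502659973) = -652484700/3502659973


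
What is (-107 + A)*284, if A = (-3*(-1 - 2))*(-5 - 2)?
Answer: -48280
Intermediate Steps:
A = -63 (A = -3*(-3)*(-7) = 9*(-7) = -63)
(-107 + A)*284 = (-107 - 63)*284 = -170*284 = -48280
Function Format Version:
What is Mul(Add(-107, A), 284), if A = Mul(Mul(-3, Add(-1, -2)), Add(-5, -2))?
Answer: -48280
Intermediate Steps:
A = -63 (A = Mul(Mul(-3, -3), -7) = Mul(9, -7) = -63)
Mul(Add(-107, A), 284) = Mul(Add(-107, -63), 284) = Mul(-170, 284) = -48280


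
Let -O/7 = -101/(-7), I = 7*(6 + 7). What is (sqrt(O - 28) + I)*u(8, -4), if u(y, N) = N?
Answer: -364 - 4*I*sqrt(129) ≈ -364.0 - 45.431*I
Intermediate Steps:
I = 91 (I = 7*13 = 91)
O = -101 (O = -(-707)/(-7) = -(-707)*(-1)/7 = -7*101/7 = -101)
(sqrt(O - 28) + I)*u(8, -4) = (sqrt(-101 - 28) + 91)*(-4) = (sqrt(-129) + 91)*(-4) = (I*sqrt(129) + 91)*(-4) = (91 + I*sqrt(129))*(-4) = -364 - 4*I*sqrt(129)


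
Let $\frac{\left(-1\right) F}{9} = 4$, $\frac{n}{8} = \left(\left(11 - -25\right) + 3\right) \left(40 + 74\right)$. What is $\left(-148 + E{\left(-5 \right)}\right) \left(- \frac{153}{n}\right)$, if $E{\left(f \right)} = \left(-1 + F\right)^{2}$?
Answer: $- \frac{20757}{3952} \approx -5.2523$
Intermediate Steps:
$n = 35568$ ($n = 8 \left(\left(11 - -25\right) + 3\right) \left(40 + 74\right) = 8 \left(\left(11 + 25\right) + 3\right) 114 = 8 \left(36 + 3\right) 114 = 8 \cdot 39 \cdot 114 = 8 \cdot 4446 = 35568$)
$F = -36$ ($F = \left(-9\right) 4 = -36$)
$E{\left(f \right)} = 1369$ ($E{\left(f \right)} = \left(-1 - 36\right)^{2} = \left(-37\right)^{2} = 1369$)
$\left(-148 + E{\left(-5 \right)}\right) \left(- \frac{153}{n}\right) = \left(-148 + 1369\right) \left(- \frac{153}{35568}\right) = 1221 \left(\left(-153\right) \frac{1}{35568}\right) = 1221 \left(- \frac{17}{3952}\right) = - \frac{20757}{3952}$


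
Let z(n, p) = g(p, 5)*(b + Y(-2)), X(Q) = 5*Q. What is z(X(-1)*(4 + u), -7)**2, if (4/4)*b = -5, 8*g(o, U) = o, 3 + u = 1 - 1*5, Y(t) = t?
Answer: 2401/64 ≈ 37.516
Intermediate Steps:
u = -7 (u = -3 + (1 - 1*5) = -3 + (1 - 5) = -3 - 4 = -7)
g(o, U) = o/8
b = -5
z(n, p) = -7*p/8 (z(n, p) = (p/8)*(-5 - 2) = (p/8)*(-7) = -7*p/8)
z(X(-1)*(4 + u), -7)**2 = (-7/8*(-7))**2 = (49/8)**2 = 2401/64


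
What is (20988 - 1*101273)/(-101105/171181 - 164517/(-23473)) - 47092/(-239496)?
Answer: -9657395560972521097/772043703704544 ≈ -12509.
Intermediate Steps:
(20988 - 1*101273)/(-101105/171181 - 164517/(-23473)) - 47092/(-239496) = (20988 - 101273)/(-101105*1/171181 - 164517*(-1/23473)) - 47092*(-1/239496) = -80285/(-101105/171181 + 164517/23473) + 11773/59874 = -80285/25788946912/4018131613 + 11773/59874 = -80285*4018131613/25788946912 + 11773/59874 = -322595696549705/25788946912 + 11773/59874 = -9657395560972521097/772043703704544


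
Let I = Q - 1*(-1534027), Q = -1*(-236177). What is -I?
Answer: -1770204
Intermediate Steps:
Q = 236177
I = 1770204 (I = 236177 - 1*(-1534027) = 236177 + 1534027 = 1770204)
-I = -1*1770204 = -1770204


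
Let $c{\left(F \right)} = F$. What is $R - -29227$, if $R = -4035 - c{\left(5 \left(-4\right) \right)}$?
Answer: $25212$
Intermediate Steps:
$R = -4015$ ($R = -4035 - 5 \left(-4\right) = -4035 - -20 = -4035 + 20 = -4015$)
$R - -29227 = -4015 - -29227 = -4015 + 29227 = 25212$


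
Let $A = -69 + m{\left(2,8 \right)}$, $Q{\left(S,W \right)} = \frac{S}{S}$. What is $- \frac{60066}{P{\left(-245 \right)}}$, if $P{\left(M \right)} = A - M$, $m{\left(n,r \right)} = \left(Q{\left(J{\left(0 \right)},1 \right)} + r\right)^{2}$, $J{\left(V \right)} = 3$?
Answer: $- \frac{60066}{257} \approx -233.72$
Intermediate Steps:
$Q{\left(S,W \right)} = 1$
$m{\left(n,r \right)} = \left(1 + r\right)^{2}$
$A = 12$ ($A = -69 + \left(1 + 8\right)^{2} = -69 + 9^{2} = -69 + 81 = 12$)
$P{\left(M \right)} = 12 - M$
$- \frac{60066}{P{\left(-245 \right)}} = - \frac{60066}{12 - -245} = - \frac{60066}{12 + 245} = - \frac{60066}{257}$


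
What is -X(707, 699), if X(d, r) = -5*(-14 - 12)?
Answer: -130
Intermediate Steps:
X(d, r) = 130 (X(d, r) = -5*(-26) = 130)
-X(707, 699) = -1*130 = -130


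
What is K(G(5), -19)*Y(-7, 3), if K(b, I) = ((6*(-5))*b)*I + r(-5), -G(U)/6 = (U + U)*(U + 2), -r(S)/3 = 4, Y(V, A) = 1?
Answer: -239412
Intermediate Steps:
r(S) = -12 (r(S) = -3*4 = -12)
G(U) = -12*U*(2 + U) (G(U) = -6*(U + U)*(U + 2) = -6*2*U*(2 + U) = -12*U*(2 + U))
K(b, I) = -12 - 30*I*b (K(b, I) = ((6*(-5))*b)*I - 12 = (-30*b)*I - 12 = -30*I*b - 12 = -12 - 30*I*b)
K(G(5), -19)*Y(-7, 3) = (-12 - 30*(-19)*(-12*5*(2 + 5)))*1 = (-12 - 30*(-19)*(-12*5*7))*1 = (-12 - 30*(-19)*(-420))*1 = (-12 - 239400)*1 = -239412*1 = -239412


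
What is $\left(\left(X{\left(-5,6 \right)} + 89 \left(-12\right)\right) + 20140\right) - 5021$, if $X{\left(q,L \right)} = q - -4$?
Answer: $14050$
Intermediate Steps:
$X{\left(q,L \right)} = 4 + q$ ($X{\left(q,L \right)} = q + 4 = 4 + q$)
$\left(\left(X{\left(-5,6 \right)} + 89 \left(-12\right)\right) + 20140\right) - 5021 = \left(\left(\left(4 - 5\right) + 89 \left(-12\right)\right) + 20140\right) - 5021 = \left(\left(-1 - 1068\right) + 20140\right) - 5021 = \left(-1069 + 20140\right) - 5021 = 19071 - 5021 = 14050$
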